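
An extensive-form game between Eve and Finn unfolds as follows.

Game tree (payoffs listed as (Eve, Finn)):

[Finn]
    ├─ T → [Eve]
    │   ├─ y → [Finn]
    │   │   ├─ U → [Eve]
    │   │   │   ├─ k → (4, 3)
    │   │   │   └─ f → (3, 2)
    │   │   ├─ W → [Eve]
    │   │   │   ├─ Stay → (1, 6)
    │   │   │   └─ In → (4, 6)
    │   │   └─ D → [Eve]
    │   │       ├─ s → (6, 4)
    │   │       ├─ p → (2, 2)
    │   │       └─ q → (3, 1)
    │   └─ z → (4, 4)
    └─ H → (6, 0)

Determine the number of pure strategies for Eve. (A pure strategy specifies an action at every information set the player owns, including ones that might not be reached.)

24

Eve owns the node after T with actions {y, z} — two choices.
Eve owns the node after T-y-U with actions {k, f} — two choices.
Eve owns the node after T-y-W with actions {Stay, In} — two choices.
Eve owns the node after T-y-D with actions {s, p, q} — three choices.
A pure strategy fixes one action at each information set independently, so the count is the product 2 × 2 × 2 × 3 = 24.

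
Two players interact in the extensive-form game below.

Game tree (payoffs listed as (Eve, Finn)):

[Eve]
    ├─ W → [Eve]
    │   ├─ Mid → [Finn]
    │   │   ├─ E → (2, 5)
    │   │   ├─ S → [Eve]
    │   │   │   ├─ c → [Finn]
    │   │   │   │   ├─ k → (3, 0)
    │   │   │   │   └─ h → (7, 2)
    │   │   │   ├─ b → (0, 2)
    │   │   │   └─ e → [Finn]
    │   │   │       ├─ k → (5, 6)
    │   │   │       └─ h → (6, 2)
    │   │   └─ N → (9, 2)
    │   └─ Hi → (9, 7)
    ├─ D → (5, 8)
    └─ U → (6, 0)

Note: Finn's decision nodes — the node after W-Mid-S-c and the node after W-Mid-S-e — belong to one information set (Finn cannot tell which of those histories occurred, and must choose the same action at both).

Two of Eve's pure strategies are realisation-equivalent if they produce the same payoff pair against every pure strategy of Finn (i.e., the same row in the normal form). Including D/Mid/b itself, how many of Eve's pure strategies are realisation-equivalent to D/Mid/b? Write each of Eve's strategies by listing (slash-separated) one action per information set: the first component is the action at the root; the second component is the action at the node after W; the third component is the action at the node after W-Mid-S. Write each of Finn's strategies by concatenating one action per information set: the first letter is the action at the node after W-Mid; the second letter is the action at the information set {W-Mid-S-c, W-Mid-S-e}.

6

Row for D/Mid/b (columns Ek, Eh, Sk, Sh, Nk, Nh): (5,8) (5,8) (5,8) (5,8) (5,8) (5,8).
Under D/Mid/b, Eve's choice at the node after W and at the node after W-Mid-S can never be reached regardless of what Finn does, so varying those choices leaves every outcome unchanged.
Holding the reachable choices fixed and varying the unreachable ones freely already gives 2 × 3 = 6 equivalent strategies.
No other strategy reproduces this row, so those 6 are the full class: D/Mid/c, D/Mid/b, D/Mid/e, D/Hi/c, D/Hi/b, D/Hi/e.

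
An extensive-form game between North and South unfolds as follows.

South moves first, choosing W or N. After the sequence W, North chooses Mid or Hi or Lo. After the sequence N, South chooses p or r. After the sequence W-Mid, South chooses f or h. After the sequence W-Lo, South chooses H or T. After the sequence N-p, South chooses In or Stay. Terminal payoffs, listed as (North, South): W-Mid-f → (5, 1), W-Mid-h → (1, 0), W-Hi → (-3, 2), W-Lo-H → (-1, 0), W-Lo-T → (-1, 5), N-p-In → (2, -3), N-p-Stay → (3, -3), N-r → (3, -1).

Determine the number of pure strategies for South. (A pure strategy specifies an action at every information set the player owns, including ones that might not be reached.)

South owns the root with actions {W, N} — two choices.
South owns the node after N with actions {p, r} — two choices.
South owns the node after W-Mid with actions {f, h} — two choices.
South owns the node after W-Lo with actions {H, T} — two choices.
South owns the node after N-p with actions {In, Stay} — two choices.
A pure strategy fixes one action at each information set independently, so the count is the product 2 × 2 × 2 × 2 × 2 = 32.

32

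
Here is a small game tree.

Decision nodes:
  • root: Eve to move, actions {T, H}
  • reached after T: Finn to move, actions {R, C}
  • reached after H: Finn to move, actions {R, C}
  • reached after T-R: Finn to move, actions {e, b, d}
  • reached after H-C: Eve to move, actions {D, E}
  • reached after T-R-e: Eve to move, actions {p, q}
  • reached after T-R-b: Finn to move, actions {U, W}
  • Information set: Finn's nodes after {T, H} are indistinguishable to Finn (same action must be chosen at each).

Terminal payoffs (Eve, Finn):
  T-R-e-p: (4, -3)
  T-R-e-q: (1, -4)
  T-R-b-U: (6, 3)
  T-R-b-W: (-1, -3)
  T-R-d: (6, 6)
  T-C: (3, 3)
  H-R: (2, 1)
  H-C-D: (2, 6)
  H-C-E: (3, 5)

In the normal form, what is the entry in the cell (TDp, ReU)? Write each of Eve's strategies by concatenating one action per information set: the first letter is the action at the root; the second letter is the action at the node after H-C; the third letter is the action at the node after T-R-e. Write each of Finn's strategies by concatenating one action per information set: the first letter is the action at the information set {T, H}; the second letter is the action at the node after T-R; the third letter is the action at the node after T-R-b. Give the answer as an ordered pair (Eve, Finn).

Trace the play path from the root:
  Eve plays T
  Finn plays R at [T]
  Finn plays e at [T-R]
  Eve plays p at [T-R-e]
→ terminal payoff (4, -3).
(Eve's choice at the node after H-C is never reached on this path, so it doesn't affect the outcome.)

(4, -3)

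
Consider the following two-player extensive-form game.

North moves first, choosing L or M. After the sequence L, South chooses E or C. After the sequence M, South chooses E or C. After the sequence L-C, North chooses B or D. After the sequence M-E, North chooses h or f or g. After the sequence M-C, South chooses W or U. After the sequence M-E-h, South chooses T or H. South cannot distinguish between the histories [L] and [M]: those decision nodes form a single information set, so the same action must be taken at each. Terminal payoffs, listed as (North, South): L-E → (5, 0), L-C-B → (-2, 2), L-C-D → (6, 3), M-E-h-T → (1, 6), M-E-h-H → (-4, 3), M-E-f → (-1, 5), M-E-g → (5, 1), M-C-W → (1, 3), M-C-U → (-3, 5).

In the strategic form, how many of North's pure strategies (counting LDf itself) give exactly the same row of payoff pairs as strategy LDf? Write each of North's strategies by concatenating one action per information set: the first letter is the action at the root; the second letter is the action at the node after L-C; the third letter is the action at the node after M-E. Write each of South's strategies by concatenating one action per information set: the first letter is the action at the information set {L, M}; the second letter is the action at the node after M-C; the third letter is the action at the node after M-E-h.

3

Row for LDf (columns EWT, EWH, EUT, EUH, CWT, CWH, CUT, CUH): (5,0) (5,0) (5,0) (5,0) (6,3) (6,3) (6,3) (6,3).
Under LDf, North's choice at the node after M-E can never be reached regardless of what South does, so varying those choices leaves every outcome unchanged.
Holding the reachable choices fixed and varying the unreachable one freely already gives 3 equivalent strategies.
No other strategy reproduces this row, so those 3 are the full class: LDh, LDf, LDg.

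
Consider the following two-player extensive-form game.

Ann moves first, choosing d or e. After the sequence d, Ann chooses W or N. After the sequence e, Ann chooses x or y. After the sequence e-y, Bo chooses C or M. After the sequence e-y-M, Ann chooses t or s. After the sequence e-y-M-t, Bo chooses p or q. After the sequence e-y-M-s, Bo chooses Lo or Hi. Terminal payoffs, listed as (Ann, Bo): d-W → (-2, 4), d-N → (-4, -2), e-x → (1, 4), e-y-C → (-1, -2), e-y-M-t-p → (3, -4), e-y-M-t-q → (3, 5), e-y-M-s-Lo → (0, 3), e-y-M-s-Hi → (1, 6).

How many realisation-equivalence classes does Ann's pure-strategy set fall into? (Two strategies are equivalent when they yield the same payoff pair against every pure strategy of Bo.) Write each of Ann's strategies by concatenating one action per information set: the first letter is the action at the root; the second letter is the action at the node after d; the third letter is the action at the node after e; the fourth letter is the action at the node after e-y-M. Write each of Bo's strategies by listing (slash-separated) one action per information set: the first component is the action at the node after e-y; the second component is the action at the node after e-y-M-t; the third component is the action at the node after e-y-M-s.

5

Ann has 16 pure strategies: dWxt, dWxs, dWyt, dWys, dNxt, dNxs, dNyt, dNys, eWxt, eWxs, eWyt, eWys, eNxt, eNxs, eNyt, eNys. Columns: C/p/Lo, C/p/Hi, C/q/Lo, C/q/Hi, M/p/Lo, M/p/Hi, M/q/Lo, M/q/Hi.
{dWxt, dWxs, dWyt, dWys} → row (-2,4) (-2,4) (-2,4) (-2,4) (-2,4) (-2,4) (-2,4) (-2,4)
{dNxt, dNxs, dNyt, dNys} → row (-4,-2) (-4,-2) (-4,-2) (-4,-2) (-4,-2) (-4,-2) (-4,-2) (-4,-2)
{eWxt, eWxs, eNxt, eNxs} → row (1,4) (1,4) (1,4) (1,4) (1,4) (1,4) (1,4) (1,4)
{eWyt, eNyt} → row (-1,-2) (-1,-2) (-1,-2) (-1,-2) (3,-4) (3,-4) (3,5) (3,5)
{eWys, eNys} → row (-1,-2) (-1,-2) (-1,-2) (-1,-2) (0,3) (1,6) (0,3) (1,6)
That's 5 distinct rows out of 16 strategies.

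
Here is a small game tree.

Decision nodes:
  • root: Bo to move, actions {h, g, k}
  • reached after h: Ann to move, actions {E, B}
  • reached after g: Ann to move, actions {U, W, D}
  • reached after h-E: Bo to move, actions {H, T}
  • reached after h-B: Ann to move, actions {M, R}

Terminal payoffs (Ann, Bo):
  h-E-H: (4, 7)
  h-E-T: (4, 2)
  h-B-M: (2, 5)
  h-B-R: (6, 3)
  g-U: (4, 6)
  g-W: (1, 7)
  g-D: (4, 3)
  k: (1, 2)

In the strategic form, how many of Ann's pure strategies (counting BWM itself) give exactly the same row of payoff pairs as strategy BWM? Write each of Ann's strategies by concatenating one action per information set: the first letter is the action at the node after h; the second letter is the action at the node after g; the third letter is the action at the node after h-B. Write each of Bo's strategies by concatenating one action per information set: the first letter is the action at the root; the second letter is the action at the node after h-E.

1

Row for BWM (columns hH, hT, gH, gT, kH, kT): (2,5) (2,5) (1,7) (1,7) (1,2) (1,2).
Every one of Ann's information sets is on the play path for some reply by Bo when Ann follows BWM.
Changing the action at any of them therefore changes at least one column, so only BWM itself gives this row.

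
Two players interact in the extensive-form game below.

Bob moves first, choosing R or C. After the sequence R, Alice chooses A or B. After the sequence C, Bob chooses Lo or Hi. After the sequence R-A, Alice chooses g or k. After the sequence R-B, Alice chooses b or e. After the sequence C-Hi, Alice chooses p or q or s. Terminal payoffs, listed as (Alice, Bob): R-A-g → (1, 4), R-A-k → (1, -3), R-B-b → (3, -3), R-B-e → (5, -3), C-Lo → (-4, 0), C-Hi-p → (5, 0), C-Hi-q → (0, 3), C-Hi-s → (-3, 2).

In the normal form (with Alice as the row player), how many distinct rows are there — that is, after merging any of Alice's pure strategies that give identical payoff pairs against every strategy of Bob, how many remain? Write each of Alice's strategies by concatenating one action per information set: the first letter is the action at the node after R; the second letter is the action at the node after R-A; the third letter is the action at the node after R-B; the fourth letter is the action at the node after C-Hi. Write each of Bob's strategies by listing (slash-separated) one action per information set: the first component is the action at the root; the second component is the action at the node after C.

Alice has 24 pure strategies: Agbp, Agbq, Agbs, Agep, Ageq, Ages, Akbp, Akbq, Akbs, Akep, Akeq, Akes, Bgbp, Bgbq, Bgbs, Bgep, Bgeq, Bges, Bkbp, Bkbq, Bkbs, Bkep, Bkeq, Bkes. Columns: R/Lo, R/Hi, C/Lo, C/Hi.
{Agbp, Agep} → row (1,4) (1,4) (-4,0) (5,0)
{Agbq, Ageq} → row (1,4) (1,4) (-4,0) (0,3)
{Agbs, Ages} → row (1,4) (1,4) (-4,0) (-3,2)
{Akbp, Akep} → row (1,-3) (1,-3) (-4,0) (5,0)
{Akbq, Akeq} → row (1,-3) (1,-3) (-4,0) (0,3)
{Akbs, Akes} → row (1,-3) (1,-3) (-4,0) (-3,2)
{Bgbp, Bkbp} → row (3,-3) (3,-3) (-4,0) (5,0)
{Bgbq, Bkbq} → row (3,-3) (3,-3) (-4,0) (0,3)
{Bgbs, Bkbs} → row (3,-3) (3,-3) (-4,0) (-3,2)
{Bgep, Bkep} → row (5,-3) (5,-3) (-4,0) (5,0)
{Bgeq, Bkeq} → row (5,-3) (5,-3) (-4,0) (0,3)
{Bges, Bkes} → row (5,-3) (5,-3) (-4,0) (-3,2)
That's 12 distinct rows out of 24 strategies.

12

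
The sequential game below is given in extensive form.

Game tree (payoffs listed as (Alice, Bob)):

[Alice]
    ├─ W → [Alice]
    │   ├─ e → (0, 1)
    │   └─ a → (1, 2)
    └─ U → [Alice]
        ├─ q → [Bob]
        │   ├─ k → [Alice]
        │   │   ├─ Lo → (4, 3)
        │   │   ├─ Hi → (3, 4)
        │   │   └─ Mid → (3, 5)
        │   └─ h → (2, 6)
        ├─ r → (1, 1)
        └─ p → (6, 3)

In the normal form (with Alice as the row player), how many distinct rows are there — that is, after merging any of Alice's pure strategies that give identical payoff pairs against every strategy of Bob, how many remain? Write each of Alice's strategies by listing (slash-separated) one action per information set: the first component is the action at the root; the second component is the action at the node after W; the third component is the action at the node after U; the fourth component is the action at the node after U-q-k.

7

Alice has 36 pure strategies: W/e/q/Lo, W/e/q/Hi, W/e/q/Mid, W/e/r/Lo, W/e/r/Hi, W/e/r/Mid, W/e/p/Lo, W/e/p/Hi, W/e/p/Mid, W/a/q/Lo, W/a/q/Hi, W/a/q/Mid, W/a/r/Lo, W/a/r/Hi, W/a/r/Mid, W/a/p/Lo, W/a/p/Hi, W/a/p/Mid, U/e/q/Lo, U/e/q/Hi, U/e/q/Mid, U/e/r/Lo, U/e/r/Hi, U/e/r/Mid, U/e/p/Lo, U/e/p/Hi, U/e/p/Mid, U/a/q/Lo, U/a/q/Hi, U/a/q/Mid, U/a/r/Lo, U/a/r/Hi, U/a/r/Mid, U/a/p/Lo, U/a/p/Hi, U/a/p/Mid. Columns: k, h.
{W/e/q/Lo, W/e/q/Hi, W/e/q/Mid, W/e/r/Lo, W/e/r/Hi, W/e/r/Mid, W/e/p/Lo, W/e/p/Hi, W/e/p/Mid} → row (0,1) (0,1)
{W/a/q/Lo, W/a/q/Hi, W/a/q/Mid, W/a/r/Lo, W/a/r/Hi, W/a/r/Mid, W/a/p/Lo, W/a/p/Hi, W/a/p/Mid} → row (1,2) (1,2)
{U/e/q/Lo, U/a/q/Lo} → row (4,3) (2,6)
{U/e/q/Hi, U/a/q/Hi} → row (3,4) (2,6)
{U/e/q/Mid, U/a/q/Mid} → row (3,5) (2,6)
{U/e/r/Lo, U/e/r/Hi, U/e/r/Mid, U/a/r/Lo, U/a/r/Hi, U/a/r/Mid} → row (1,1) (1,1)
{U/e/p/Lo, U/e/p/Hi, U/e/p/Mid, U/a/p/Lo, U/a/p/Hi, U/a/p/Mid} → row (6,3) (6,3)
That's 7 distinct rows out of 36 strategies.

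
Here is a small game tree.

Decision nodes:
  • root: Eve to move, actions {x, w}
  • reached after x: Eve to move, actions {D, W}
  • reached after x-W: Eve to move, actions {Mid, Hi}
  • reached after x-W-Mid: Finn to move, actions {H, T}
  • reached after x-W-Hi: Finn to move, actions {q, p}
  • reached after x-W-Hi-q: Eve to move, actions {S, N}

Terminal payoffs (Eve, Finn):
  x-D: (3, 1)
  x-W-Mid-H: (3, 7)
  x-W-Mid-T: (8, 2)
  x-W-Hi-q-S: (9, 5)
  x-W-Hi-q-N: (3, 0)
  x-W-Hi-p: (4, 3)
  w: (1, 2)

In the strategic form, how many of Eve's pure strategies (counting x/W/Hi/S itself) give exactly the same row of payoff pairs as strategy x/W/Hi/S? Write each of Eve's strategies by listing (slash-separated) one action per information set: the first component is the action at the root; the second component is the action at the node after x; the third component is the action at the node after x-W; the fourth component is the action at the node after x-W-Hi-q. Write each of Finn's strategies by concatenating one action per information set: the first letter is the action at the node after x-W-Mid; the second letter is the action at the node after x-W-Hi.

Row for x/W/Hi/S (columns Hq, Hp, Tq, Tp): (9,5) (4,3) (9,5) (4,3).
Every one of Eve's information sets is on the play path for some reply by Finn when Eve follows x/W/Hi/S.
Changing the action at any of them therefore changes at least one column, so only x/W/Hi/S itself gives this row.

1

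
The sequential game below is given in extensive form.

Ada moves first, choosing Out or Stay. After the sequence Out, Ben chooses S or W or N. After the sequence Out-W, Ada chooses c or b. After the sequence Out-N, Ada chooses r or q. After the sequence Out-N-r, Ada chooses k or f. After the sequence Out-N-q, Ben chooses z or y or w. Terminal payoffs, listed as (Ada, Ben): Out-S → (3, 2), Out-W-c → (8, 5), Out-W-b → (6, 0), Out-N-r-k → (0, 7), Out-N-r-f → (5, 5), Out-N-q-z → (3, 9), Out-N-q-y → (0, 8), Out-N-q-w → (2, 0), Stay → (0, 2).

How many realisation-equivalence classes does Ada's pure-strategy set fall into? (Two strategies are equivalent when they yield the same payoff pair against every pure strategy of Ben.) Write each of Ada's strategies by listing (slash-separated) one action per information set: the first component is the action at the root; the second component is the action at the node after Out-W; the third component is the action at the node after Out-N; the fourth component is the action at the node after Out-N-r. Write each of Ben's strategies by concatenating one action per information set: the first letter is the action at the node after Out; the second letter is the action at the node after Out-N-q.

Ada has 16 pure strategies: Out/c/r/k, Out/c/r/f, Out/c/q/k, Out/c/q/f, Out/b/r/k, Out/b/r/f, Out/b/q/k, Out/b/q/f, Stay/c/r/k, Stay/c/r/f, Stay/c/q/k, Stay/c/q/f, Stay/b/r/k, Stay/b/r/f, Stay/b/q/k, Stay/b/q/f. Columns: Sz, Sy, Sw, Wz, Wy, Ww, Nz, Ny, Nw.
{Out/c/r/k} → row (3,2) (3,2) (3,2) (8,5) (8,5) (8,5) (0,7) (0,7) (0,7)
{Out/c/r/f} → row (3,2) (3,2) (3,2) (8,5) (8,5) (8,5) (5,5) (5,5) (5,5)
{Out/c/q/k, Out/c/q/f} → row (3,2) (3,2) (3,2) (8,5) (8,5) (8,5) (3,9) (0,8) (2,0)
{Out/b/r/k} → row (3,2) (3,2) (3,2) (6,0) (6,0) (6,0) (0,7) (0,7) (0,7)
{Out/b/r/f} → row (3,2) (3,2) (3,2) (6,0) (6,0) (6,0) (5,5) (5,5) (5,5)
{Out/b/q/k, Out/b/q/f} → row (3,2) (3,2) (3,2) (6,0) (6,0) (6,0) (3,9) (0,8) (2,0)
{Stay/c/r/k, Stay/c/r/f, Stay/c/q/k, Stay/c/q/f, Stay/b/r/k, Stay/b/r/f, Stay/b/q/k, Stay/b/q/f} → row (0,2) (0,2) (0,2) (0,2) (0,2) (0,2) (0,2) (0,2) (0,2)
That's 7 distinct rows out of 16 strategies.

7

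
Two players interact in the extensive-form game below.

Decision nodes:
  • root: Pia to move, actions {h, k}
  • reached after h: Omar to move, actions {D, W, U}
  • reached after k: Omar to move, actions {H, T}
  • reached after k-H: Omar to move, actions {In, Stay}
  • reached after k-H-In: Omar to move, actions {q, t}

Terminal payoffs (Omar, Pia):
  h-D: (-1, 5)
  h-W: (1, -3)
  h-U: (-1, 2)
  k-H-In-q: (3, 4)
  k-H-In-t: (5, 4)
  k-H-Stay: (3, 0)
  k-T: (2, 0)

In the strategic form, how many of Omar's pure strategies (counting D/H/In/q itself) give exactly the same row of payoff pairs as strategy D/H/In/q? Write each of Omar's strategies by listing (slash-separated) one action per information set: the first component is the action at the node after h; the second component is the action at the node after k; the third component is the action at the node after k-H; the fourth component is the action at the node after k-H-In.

1

Row for D/H/In/q (columns h, k): (-1,5) (3,4).
Every one of Omar's information sets is on the play path for some reply by Pia when Omar follows D/H/In/q.
Changing the action at any of them therefore changes at least one column, so only D/H/In/q itself gives this row.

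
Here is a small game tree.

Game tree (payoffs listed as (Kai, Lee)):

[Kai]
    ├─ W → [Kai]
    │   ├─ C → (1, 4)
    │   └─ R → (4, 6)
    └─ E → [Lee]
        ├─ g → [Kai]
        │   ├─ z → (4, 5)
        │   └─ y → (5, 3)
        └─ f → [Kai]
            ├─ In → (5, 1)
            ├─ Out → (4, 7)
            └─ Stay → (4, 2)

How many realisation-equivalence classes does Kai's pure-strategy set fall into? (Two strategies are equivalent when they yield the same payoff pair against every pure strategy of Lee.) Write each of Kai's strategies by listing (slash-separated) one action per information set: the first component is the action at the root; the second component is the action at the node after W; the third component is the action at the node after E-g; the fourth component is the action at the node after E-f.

8

Kai has 24 pure strategies: W/C/z/In, W/C/z/Out, W/C/z/Stay, W/C/y/In, W/C/y/Out, W/C/y/Stay, W/R/z/In, W/R/z/Out, W/R/z/Stay, W/R/y/In, W/R/y/Out, W/R/y/Stay, E/C/z/In, E/C/z/Out, E/C/z/Stay, E/C/y/In, E/C/y/Out, E/C/y/Stay, E/R/z/In, E/R/z/Out, E/R/z/Stay, E/R/y/In, E/R/y/Out, E/R/y/Stay. Columns: g, f.
{W/C/z/In, W/C/z/Out, W/C/z/Stay, W/C/y/In, W/C/y/Out, W/C/y/Stay} → row (1,4) (1,4)
{W/R/z/In, W/R/z/Out, W/R/z/Stay, W/R/y/In, W/R/y/Out, W/R/y/Stay} → row (4,6) (4,6)
{E/C/z/In, E/R/z/In} → row (4,5) (5,1)
{E/C/z/Out, E/R/z/Out} → row (4,5) (4,7)
{E/C/z/Stay, E/R/z/Stay} → row (4,5) (4,2)
{E/C/y/In, E/R/y/In} → row (5,3) (5,1)
{E/C/y/Out, E/R/y/Out} → row (5,3) (4,7)
{E/C/y/Stay, E/R/y/Stay} → row (5,3) (4,2)
That's 8 distinct rows out of 24 strategies.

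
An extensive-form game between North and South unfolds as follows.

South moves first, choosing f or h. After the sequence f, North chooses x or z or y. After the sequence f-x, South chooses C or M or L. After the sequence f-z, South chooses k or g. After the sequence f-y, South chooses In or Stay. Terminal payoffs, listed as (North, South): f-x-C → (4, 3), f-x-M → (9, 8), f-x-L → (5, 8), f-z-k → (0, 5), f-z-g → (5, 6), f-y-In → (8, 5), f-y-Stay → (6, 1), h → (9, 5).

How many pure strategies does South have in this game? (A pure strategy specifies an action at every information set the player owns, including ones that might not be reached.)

South owns the root with actions {f, h} — two choices.
South owns the node after f-x with actions {C, M, L} — three choices.
South owns the node after f-z with actions {k, g} — two choices.
South owns the node after f-y with actions {In, Stay} — two choices.
A pure strategy fixes one action at each information set independently, so the count is the product 2 × 3 × 2 × 2 = 24.
(For reference, North has 3 pure strategies, giving a 24×3 normal-form matrix.)

24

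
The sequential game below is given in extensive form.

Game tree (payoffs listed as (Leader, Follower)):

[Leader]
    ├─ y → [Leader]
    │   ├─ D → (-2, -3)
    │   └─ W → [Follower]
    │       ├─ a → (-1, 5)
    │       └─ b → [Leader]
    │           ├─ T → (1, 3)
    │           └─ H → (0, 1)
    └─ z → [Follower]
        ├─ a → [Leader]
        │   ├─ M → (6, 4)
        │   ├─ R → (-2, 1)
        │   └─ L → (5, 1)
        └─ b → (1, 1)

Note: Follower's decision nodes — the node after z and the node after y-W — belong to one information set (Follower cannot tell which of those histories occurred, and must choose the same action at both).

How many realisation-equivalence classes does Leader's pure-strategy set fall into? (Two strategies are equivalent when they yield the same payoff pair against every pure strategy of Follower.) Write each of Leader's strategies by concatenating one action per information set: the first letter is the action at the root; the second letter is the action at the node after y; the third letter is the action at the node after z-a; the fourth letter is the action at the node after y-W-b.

6

Leader has 24 pure strategies: yDMT, yDMH, yDRT, yDRH, yDLT, yDLH, yWMT, yWMH, yWRT, yWRH, yWLT, yWLH, zDMT, zDMH, zDRT, zDRH, zDLT, zDLH, zWMT, zWMH, zWRT, zWRH, zWLT, zWLH. Columns: a, b.
{yDMT, yDMH, yDRT, yDRH, yDLT, yDLH} → row (-2,-3) (-2,-3)
{yWMT, yWRT, yWLT} → row (-1,5) (1,3)
{yWMH, yWRH, yWLH} → row (-1,5) (0,1)
{zDMT, zDMH, zWMT, zWMH} → row (6,4) (1,1)
{zDRT, zDRH, zWRT, zWRH} → row (-2,1) (1,1)
{zDLT, zDLH, zWLT, zWLH} → row (5,1) (1,1)
That's 6 distinct rows out of 24 strategies.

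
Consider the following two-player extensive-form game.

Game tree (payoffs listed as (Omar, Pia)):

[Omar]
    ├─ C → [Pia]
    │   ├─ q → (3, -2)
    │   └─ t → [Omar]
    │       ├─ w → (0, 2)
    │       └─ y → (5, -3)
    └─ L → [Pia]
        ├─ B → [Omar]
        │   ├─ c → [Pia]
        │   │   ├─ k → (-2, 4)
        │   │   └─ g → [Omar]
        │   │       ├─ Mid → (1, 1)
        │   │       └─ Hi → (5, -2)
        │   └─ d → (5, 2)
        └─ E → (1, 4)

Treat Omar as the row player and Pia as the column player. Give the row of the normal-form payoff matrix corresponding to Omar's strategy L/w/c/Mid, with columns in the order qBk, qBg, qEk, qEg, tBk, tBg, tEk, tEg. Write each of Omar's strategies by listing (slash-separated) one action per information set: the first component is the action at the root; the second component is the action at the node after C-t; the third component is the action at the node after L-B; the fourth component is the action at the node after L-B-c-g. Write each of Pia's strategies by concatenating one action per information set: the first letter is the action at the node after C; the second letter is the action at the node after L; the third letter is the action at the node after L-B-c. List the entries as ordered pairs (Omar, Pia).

vs qBk: Omar plays L → Pia plays B at [L] → Omar plays c at [L-B] → Pia plays k at [L-B-c] → (-2, 4)
vs qBg: Omar plays L → Pia plays B at [L] → Omar plays c at [L-B] → Pia plays g at [L-B-c] → Omar plays Mid at [L-B-c-g] → (1, 1)
vs qEk: Omar plays L → Pia plays E at [L] → (1, 4)
vs qEg: Omar plays L → Pia plays E at [L] → (1, 4)
vs tBk: Omar plays L → Pia plays B at [L] → Omar plays c at [L-B] → Pia plays k at [L-B-c] → (-2, 4)
vs tBg: Omar plays L → Pia plays B at [L] → Omar plays c at [L-B] → Pia plays g at [L-B-c] → Omar plays Mid at [L-B-c-g] → (1, 1)
vs tEk: Omar plays L → Pia plays E at [L] → (1, 4)
vs tEg: Omar plays L → Pia plays E at [L] → (1, 4)

(-2,4) (1,1) (1,4) (1,4) (-2,4) (1,1) (1,4) (1,4)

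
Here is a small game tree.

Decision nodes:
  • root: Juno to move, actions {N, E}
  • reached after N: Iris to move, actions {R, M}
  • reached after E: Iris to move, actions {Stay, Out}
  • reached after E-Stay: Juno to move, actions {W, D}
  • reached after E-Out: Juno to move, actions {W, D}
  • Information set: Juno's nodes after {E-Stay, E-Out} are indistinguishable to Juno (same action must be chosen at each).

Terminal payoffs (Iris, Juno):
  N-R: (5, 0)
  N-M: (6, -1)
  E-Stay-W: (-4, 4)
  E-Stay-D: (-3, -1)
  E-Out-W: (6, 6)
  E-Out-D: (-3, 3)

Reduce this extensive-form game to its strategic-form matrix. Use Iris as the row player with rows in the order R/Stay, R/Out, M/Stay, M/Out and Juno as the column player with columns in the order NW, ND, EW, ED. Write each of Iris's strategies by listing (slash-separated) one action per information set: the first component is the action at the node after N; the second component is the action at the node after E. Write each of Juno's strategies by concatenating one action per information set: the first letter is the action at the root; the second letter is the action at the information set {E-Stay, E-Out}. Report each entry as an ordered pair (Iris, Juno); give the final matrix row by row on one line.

Row R/Stay: NW→(5,0), ND→(5,0), EW→(-4,4), ED→(-3,-1)
Row R/Out: NW→(5,0), ND→(5,0), EW→(6,6), ED→(-3,3)
Row M/Stay: NW→(6,-1), ND→(6,-1), EW→(-4,4), ED→(-3,-1)
Row M/Out: NW→(6,-1), ND→(6,-1), EW→(6,6), ED→(-3,3)

R/Stay: (5,0) (5,0) (-4,4) (-3,-1) | R/Out: (5,0) (5,0) (6,6) (-3,3) | M/Stay: (6,-1) (6,-1) (-4,4) (-3,-1) | M/Out: (6,-1) (6,-1) (6,6) (-3,3)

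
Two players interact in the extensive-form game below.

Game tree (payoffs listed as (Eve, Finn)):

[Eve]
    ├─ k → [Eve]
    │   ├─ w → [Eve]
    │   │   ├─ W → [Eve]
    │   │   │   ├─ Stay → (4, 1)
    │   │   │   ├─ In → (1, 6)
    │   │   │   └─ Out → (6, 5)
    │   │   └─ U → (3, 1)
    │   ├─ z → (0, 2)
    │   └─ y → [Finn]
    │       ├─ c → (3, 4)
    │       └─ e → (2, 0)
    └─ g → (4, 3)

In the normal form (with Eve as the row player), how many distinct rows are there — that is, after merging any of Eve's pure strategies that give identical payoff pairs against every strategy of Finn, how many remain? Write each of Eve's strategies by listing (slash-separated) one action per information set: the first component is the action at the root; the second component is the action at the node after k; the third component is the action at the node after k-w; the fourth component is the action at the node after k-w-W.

7

Eve has 36 pure strategies: k/w/W/Stay, k/w/W/In, k/w/W/Out, k/w/U/Stay, k/w/U/In, k/w/U/Out, k/z/W/Stay, k/z/W/In, k/z/W/Out, k/z/U/Stay, k/z/U/In, k/z/U/Out, k/y/W/Stay, k/y/W/In, k/y/W/Out, k/y/U/Stay, k/y/U/In, k/y/U/Out, g/w/W/Stay, g/w/W/In, g/w/W/Out, g/w/U/Stay, g/w/U/In, g/w/U/Out, g/z/W/Stay, g/z/W/In, g/z/W/Out, g/z/U/Stay, g/z/U/In, g/z/U/Out, g/y/W/Stay, g/y/W/In, g/y/W/Out, g/y/U/Stay, g/y/U/In, g/y/U/Out. Columns: c, e.
{k/w/W/Stay} → row (4,1) (4,1)
{k/w/W/In} → row (1,6) (1,6)
{k/w/W/Out} → row (6,5) (6,5)
{k/w/U/Stay, k/w/U/In, k/w/U/Out} → row (3,1) (3,1)
{k/z/W/Stay, k/z/W/In, k/z/W/Out, k/z/U/Stay, k/z/U/In, k/z/U/Out} → row (0,2) (0,2)
{k/y/W/Stay, k/y/W/In, k/y/W/Out, k/y/U/Stay, k/y/U/In, k/y/U/Out} → row (3,4) (2,0)
{g/w/W/Stay, g/w/W/In, g/w/W/Out, g/w/U/Stay, g/w/U/In, g/w/U/Out, g/z/W/Stay, g/z/W/In, g/z/W/Out, g/z/U/Stay, g/z/U/In, g/z/U/Out, g/y/W/Stay, g/y/W/In, g/y/W/Out, g/y/U/Stay, g/y/U/In, g/y/U/Out} → row (4,3) (4,3)
That's 7 distinct rows out of 36 strategies.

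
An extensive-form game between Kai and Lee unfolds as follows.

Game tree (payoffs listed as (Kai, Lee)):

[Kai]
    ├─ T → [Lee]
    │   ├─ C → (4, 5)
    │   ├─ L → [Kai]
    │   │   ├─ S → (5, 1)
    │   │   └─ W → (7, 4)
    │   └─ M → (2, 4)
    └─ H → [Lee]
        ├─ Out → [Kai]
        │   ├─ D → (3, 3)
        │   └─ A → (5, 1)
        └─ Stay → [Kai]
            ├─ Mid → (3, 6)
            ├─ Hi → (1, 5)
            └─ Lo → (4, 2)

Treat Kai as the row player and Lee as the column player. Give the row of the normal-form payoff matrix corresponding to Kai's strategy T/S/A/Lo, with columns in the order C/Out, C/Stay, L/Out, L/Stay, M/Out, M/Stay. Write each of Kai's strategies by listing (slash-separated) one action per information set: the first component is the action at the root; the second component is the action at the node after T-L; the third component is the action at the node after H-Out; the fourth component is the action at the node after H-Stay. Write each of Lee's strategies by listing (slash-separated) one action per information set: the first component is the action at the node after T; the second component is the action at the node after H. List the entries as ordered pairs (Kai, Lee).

(4,5) (4,5) (5,1) (5,1) (2,4) (2,4)

vs C/Out: Kai plays T → Lee plays C at [T] → (4, 5)
vs C/Stay: Kai plays T → Lee plays C at [T] → (4, 5)
vs L/Out: Kai plays T → Lee plays L at [T] → Kai plays S at [T-L] → (5, 1)
vs L/Stay: Kai plays T → Lee plays L at [T] → Kai plays S at [T-L] → (5, 1)
vs M/Out: Kai plays T → Lee plays M at [T] → (2, 4)
vs M/Stay: Kai plays T → Lee plays M at [T] → (2, 4)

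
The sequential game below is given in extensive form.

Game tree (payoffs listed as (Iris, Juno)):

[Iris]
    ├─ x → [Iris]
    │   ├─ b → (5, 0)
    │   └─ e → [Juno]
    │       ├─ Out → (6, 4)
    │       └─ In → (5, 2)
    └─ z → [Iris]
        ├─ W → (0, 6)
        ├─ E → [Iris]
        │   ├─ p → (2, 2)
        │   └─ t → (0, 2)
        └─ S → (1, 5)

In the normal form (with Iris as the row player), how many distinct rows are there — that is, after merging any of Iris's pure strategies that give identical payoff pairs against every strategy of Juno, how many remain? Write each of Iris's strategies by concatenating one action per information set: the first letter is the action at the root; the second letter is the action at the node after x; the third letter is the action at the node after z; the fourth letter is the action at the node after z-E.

6

Iris has 24 pure strategies: xbWp, xbWt, xbEp, xbEt, xbSp, xbSt, xeWp, xeWt, xeEp, xeEt, xeSp, xeSt, zbWp, zbWt, zbEp, zbEt, zbSp, zbSt, zeWp, zeWt, zeEp, zeEt, zeSp, zeSt. Columns: Out, In.
{xbWp, xbWt, xbEp, xbEt, xbSp, xbSt} → row (5,0) (5,0)
{xeWp, xeWt, xeEp, xeEt, xeSp, xeSt} → row (6,4) (5,2)
{zbWp, zbWt, zeWp, zeWt} → row (0,6) (0,6)
{zbEp, zeEp} → row (2,2) (2,2)
{zbEt, zeEt} → row (0,2) (0,2)
{zbSp, zbSt, zeSp, zeSt} → row (1,5) (1,5)
That's 6 distinct rows out of 24 strategies.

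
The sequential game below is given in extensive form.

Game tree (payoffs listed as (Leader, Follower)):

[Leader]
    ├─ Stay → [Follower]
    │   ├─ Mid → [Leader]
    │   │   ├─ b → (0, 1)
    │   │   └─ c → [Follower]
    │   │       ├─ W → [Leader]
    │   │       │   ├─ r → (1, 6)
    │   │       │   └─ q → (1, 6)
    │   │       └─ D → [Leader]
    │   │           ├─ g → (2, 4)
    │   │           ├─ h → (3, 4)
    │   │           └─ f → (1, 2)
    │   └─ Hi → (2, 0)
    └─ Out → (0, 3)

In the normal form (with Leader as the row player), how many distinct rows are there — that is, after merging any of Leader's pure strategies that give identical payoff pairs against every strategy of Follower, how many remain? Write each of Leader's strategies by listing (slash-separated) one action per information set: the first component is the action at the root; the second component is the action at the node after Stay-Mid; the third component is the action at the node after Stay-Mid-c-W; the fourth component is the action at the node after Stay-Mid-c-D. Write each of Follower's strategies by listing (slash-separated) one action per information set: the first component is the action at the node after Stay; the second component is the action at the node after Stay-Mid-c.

Leader has 24 pure strategies: Stay/b/r/g, Stay/b/r/h, Stay/b/r/f, Stay/b/q/g, Stay/b/q/h, Stay/b/q/f, Stay/c/r/g, Stay/c/r/h, Stay/c/r/f, Stay/c/q/g, Stay/c/q/h, Stay/c/q/f, Out/b/r/g, Out/b/r/h, Out/b/r/f, Out/b/q/g, Out/b/q/h, Out/b/q/f, Out/c/r/g, Out/c/r/h, Out/c/r/f, Out/c/q/g, Out/c/q/h, Out/c/q/f. Columns: Mid/W, Mid/D, Hi/W, Hi/D.
{Stay/b/r/g, Stay/b/r/h, Stay/b/r/f, Stay/b/q/g, Stay/b/q/h, Stay/b/q/f} → row (0,1) (0,1) (2,0) (2,0)
{Stay/c/r/g, Stay/c/q/g} → row (1,6) (2,4) (2,0) (2,0)
{Stay/c/r/h, Stay/c/q/h} → row (1,6) (3,4) (2,0) (2,0)
{Stay/c/r/f, Stay/c/q/f} → row (1,6) (1,2) (2,0) (2,0)
{Out/b/r/g, Out/b/r/h, Out/b/r/f, Out/b/q/g, Out/b/q/h, Out/b/q/f, Out/c/r/g, Out/c/r/h, Out/c/r/f, Out/c/q/g, Out/c/q/h, Out/c/q/f} → row (0,3) (0,3) (0,3) (0,3)
That's 5 distinct rows out of 24 strategies.

5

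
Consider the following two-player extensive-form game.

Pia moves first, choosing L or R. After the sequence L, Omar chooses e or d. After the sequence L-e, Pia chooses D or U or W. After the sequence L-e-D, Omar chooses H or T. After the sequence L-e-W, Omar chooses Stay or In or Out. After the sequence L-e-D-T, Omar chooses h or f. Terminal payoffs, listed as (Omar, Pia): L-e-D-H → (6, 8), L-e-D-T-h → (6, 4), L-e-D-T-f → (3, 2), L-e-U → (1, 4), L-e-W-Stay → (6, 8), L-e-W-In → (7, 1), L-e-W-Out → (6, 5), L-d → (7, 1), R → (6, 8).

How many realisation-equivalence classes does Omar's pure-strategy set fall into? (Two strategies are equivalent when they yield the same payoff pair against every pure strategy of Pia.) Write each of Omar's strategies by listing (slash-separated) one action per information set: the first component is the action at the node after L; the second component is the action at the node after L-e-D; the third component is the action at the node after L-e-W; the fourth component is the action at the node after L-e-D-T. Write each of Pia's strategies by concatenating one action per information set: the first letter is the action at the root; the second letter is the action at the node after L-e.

10

Omar has 24 pure strategies: e/H/Stay/h, e/H/Stay/f, e/H/In/h, e/H/In/f, e/H/Out/h, e/H/Out/f, e/T/Stay/h, e/T/Stay/f, e/T/In/h, e/T/In/f, e/T/Out/h, e/T/Out/f, d/H/Stay/h, d/H/Stay/f, d/H/In/h, d/H/In/f, d/H/Out/h, d/H/Out/f, d/T/Stay/h, d/T/Stay/f, d/T/In/h, d/T/In/f, d/T/Out/h, d/T/Out/f. Columns: LD, LU, LW, RD, RU, RW.
{e/H/Stay/h, e/H/Stay/f} → row (6,8) (1,4) (6,8) (6,8) (6,8) (6,8)
{e/H/In/h, e/H/In/f} → row (6,8) (1,4) (7,1) (6,8) (6,8) (6,8)
{e/H/Out/h, e/H/Out/f} → row (6,8) (1,4) (6,5) (6,8) (6,8) (6,8)
{e/T/Stay/h} → row (6,4) (1,4) (6,8) (6,8) (6,8) (6,8)
{e/T/Stay/f} → row (3,2) (1,4) (6,8) (6,8) (6,8) (6,8)
{e/T/In/h} → row (6,4) (1,4) (7,1) (6,8) (6,8) (6,8)
{e/T/In/f} → row (3,2) (1,4) (7,1) (6,8) (6,8) (6,8)
{e/T/Out/h} → row (6,4) (1,4) (6,5) (6,8) (6,8) (6,8)
{e/T/Out/f} → row (3,2) (1,4) (6,5) (6,8) (6,8) (6,8)
{d/H/Stay/h, d/H/Stay/f, d/H/In/h, d/H/In/f, d/H/Out/h, d/H/Out/f, d/T/Stay/h, d/T/Stay/f, d/T/In/h, d/T/In/f, d/T/Out/h, d/T/Out/f} → row (7,1) (7,1) (7,1) (6,8) (6,8) (6,8)
That's 10 distinct rows out of 24 strategies.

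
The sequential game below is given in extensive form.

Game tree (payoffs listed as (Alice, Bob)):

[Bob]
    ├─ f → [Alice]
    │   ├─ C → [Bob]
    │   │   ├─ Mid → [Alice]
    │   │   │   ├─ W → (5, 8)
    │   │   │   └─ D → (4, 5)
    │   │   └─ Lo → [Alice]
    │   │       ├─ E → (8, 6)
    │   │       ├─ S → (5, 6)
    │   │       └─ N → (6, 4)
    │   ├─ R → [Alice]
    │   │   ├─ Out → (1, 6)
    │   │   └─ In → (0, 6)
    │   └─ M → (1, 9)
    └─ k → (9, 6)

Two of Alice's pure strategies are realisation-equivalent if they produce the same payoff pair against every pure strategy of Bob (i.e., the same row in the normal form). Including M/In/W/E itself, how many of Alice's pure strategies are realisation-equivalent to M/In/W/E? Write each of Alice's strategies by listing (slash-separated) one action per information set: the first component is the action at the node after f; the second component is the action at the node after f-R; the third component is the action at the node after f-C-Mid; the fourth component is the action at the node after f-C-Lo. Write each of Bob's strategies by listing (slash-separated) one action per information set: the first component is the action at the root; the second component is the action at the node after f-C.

12

Row for M/In/W/E (columns f/Mid, f/Lo, k/Mid, k/Lo): (1,9) (1,9) (9,6) (9,6).
Under M/In/W/E, Alice's choice at the node after f-R and at the node after f-C-Mid and at the node after f-C-Lo can never be reached regardless of what Bob does, so varying those choices leaves every outcome unchanged.
Holding the reachable choices fixed and varying the unreachable ones freely already gives 2 × 2 × 3 = 12 equivalent strategies.
No other strategy reproduces this row, so those 12 are the full class: M/Out/W/E, M/Out/W/S, M/Out/W/N, M/Out/D/E, M/Out/D/S, M/Out/D/N, M/In/W/E, M/In/W/S, M/In/W/N, M/In/D/E, M/In/D/S, M/In/D/N.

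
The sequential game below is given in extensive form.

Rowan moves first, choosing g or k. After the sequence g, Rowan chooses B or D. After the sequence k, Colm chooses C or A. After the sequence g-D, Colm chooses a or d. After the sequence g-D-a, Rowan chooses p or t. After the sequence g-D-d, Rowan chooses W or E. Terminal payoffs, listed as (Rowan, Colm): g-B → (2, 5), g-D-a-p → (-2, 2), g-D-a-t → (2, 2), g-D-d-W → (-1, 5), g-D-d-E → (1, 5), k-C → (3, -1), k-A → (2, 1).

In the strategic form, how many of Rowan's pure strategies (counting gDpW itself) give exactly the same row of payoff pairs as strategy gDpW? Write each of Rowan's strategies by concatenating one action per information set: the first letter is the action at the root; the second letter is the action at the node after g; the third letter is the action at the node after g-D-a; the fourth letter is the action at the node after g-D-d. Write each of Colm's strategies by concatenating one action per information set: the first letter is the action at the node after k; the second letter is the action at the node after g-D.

Row for gDpW (columns Ca, Cd, Aa, Ad): (-2,2) (-1,5) (-2,2) (-1,5).
Every one of Rowan's information sets is on the play path for some reply by Colm when Rowan follows gDpW.
Changing the action at any of them therefore changes at least one column, so only gDpW itself gives this row.

1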